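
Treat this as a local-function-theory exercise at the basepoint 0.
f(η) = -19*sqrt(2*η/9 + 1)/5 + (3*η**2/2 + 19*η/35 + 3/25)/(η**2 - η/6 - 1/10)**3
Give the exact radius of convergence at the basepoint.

The radius of convergence is -1/12 + (1/60)*sqrt(385).

Denominator factor (η**2 - η/6 - 1/10)^3: discriminant 77/180, real irrational roots 1/12 + (1/60)*sqrt(385) and 1/12 - (1/60)*sqrt(385); poles of order 3, moduli 1/12 + (1/60)*sqrt(385) and -1/12 + (1/60)*sqrt(385).
Branch term (-19/5)*sqrt(1 - η/(-9/2)): its argument vanishes at η = -9/2, a square-root branch point, modulus 9/2.
The radius of convergence is the smallest modulus among the singular points: -1/12 + (1/60)*sqrt(385).


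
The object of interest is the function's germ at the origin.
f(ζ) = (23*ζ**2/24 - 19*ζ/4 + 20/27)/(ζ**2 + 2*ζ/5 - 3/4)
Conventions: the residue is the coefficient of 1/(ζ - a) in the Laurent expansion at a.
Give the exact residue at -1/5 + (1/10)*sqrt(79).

The factor ζ**2 + 2*ζ/5 - 3/4 splits as (ζ - a)(ζ - a') with a = -1/5 + (1/10)*sqrt(79), a' = -1/5 - (1/10)*sqrt(79). At the order-1 pole a set g(ζ) = (ζ - a)*f(ζ) = [23*ζ**2/24 - 19*ζ/4 + 20/27] / (ζ - a').
Simple pole: residue = g(a) at a = -1/5 + (1/10)*sqrt(79), which is -77/30 + (53701/341280)*sqrt(79).

The residue is -77/30 + (53701/341280)*sqrt(79).


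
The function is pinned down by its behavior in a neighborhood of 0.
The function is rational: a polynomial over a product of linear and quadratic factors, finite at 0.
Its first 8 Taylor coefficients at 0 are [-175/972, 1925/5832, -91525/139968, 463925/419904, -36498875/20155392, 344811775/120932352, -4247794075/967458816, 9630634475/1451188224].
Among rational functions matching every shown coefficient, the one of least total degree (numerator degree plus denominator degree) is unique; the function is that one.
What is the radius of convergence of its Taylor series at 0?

The radius of convergence is 3/4.

No rational of total degree below 4 reproduces all 8 coefficients; solving the [0/4] Pade equations on them gives f(σ) = -7/(12*(σ - 12/5)**2*(σ + 3/4)**2), whose expansion matches every shown term.
Denominator factor (σ + 3/4)^2: pole of order 2 at -3/4, modulus 3/4.
Denominator factor (σ - 12/5)^2: pole of order 2 at 12/5, modulus 12/5.
The radius of convergence is the smallest modulus among the singular points: 3/4.


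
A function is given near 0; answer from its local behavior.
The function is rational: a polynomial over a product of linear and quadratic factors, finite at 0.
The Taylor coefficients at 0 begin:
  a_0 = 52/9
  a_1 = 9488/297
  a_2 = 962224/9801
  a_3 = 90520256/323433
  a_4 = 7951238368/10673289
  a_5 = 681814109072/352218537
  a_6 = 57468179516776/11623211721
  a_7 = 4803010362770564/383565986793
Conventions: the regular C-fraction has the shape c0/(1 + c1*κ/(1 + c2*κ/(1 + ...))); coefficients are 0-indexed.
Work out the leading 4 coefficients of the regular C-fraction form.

The regular C-fraction coefficients are [52/9, -2372/429, 18933/7709, -3125161/11227269].

Taylor coefficients (read off): a_0 = 52/9, a_1 = 9488/297, a_2 = 962224/9801, a_3 = 90520256/323433.
c0 = a_0 = 52/9. Peel one level at a time: if S = 1 + c*κ/S' with S'(0) = 1, then c is the κ-coefficient of S and S' = c*κ/(S - 1).
S_1 = c0/f = 1 + (-2372/429)*κ + (25244/1859)*κ^2 + ...; c1 = -2372/429.
S_2 = c1*κ/(S_1 - 1) = 1 + (18933/7709)*κ + (240397/351649)*κ^2 + ...; c2 = 18933/7709.
S_3 = c2*κ/(S_2 - 1) = 1 + (-3125161/11227269)*κ + ...; c3 = -3125161/11227269.


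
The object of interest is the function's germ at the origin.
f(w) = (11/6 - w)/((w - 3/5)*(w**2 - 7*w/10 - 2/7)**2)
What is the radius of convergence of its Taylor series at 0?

Denominator factor (w**2 - 7*w/10 - 2/7)^2: discriminant 1143/700, real irrational roots 7/20 + (3/140)*sqrt(889) and 7/20 - (3/140)*sqrt(889); poles of order 2, moduli 7/20 + (3/140)*sqrt(889) and -7/20 + (3/140)*sqrt(889).
Denominator factor (w - 3/5): pole of order 1 at 3/5, modulus 3/5.
The radius of convergence is the smallest modulus among the singular points: -7/20 + (3/140)*sqrt(889).

The radius of convergence is -7/20 + (3/140)*sqrt(889).


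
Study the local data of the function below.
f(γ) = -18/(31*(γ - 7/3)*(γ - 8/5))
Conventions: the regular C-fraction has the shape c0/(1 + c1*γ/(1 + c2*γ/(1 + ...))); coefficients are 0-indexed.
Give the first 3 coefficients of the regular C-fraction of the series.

The regular C-fraction coefficients are [-135/868, -59/56, 15/59].

Taylor coefficients (expand at 0): a_0 = -135/868, a_1 = -7965/48608, a_2 = -356535/2722048.
c0 = a_0 = -135/868. Peel one level at a time: if S = 1 + c*γ/S' with S'(0) = 1, then c is the γ-coefficient of S and S' = c*γ/(S - 1).
S_1 = c0/f = 1 + (-59/56)*γ + (15/56)*γ^2 + ...; c1 = -59/56.
S_2 = c1*γ/(S_1 - 1) = 1 + (15/59)*γ + ...; c2 = 15/59.


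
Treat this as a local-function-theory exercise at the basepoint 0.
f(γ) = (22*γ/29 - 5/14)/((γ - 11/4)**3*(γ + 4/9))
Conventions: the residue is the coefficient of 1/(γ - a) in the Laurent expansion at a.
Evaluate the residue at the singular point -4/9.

The residue is 6575904/308737625.

At the order-1 pole -4/9 set g(γ) = (γ - (-4/9))*f(γ) = (22*γ/29 - 5/14)/(γ - 11/4)**3.
Simple pole: residue = g(a) at a = -4/9, which is 6575904/308737625.


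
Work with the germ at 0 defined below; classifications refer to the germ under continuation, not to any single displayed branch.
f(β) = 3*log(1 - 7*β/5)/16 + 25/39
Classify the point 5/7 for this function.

The term (3/16)*log(1 - β/(5/7)) has argument 1 - 5/7/(5/7) = 0 at 5/7: a logarithmic (infinitely-sheeted) branch point; the remaining terms are analytic or single-valued there.

The point is a logarithmic branch point.


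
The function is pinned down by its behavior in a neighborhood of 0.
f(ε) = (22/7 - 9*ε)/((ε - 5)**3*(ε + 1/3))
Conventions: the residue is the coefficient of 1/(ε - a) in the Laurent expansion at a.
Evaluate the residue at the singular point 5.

The residue is 1161/28672.

At the order-3 pole 5 set g(ε) = (ε - (5))^3*f(ε) = (22/7 - 9*ε)/(ε + 1/3).
Order-3 pole: residue = g''(a)/2; g''(5) = 1161/14336, so the residue is 1161/28672.


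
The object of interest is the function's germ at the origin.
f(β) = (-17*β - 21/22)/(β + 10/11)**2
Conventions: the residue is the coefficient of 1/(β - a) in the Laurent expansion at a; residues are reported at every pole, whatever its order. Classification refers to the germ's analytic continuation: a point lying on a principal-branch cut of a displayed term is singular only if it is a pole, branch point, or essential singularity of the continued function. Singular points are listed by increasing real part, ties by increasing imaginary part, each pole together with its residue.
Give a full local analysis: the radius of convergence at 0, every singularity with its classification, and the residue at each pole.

Denominator factor (β + 10/11)^2: pole of order 2 at -10/11, modulus 10/11.
The radius of convergence is the smallest modulus among the singular points: 10/11.
At the order-2 pole -10/11 set g(β) = (β - (-10/11))^2*f(β) = -17*β - 21/22.
Order-2 pole: residue = g'(a); g'(-10/11) = -17, so the residue is -17.

Radius of convergence at 0: 10/11.
At -10/11: a pole of order 2; residue -17.


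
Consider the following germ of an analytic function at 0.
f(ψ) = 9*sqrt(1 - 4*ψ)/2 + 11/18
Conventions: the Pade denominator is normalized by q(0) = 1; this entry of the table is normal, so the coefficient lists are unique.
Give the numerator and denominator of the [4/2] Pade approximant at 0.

The Pade approximant has numerator coefficients [46/9, -887/27, 1535/27, -18, -3]; denominator coefficients [1, -14/3, 14/3].

Taylor coefficients needed (expand at 0): a_0 = 46/9, a_1 = -9, a_2 = -9, a_3 = -18, a_4 = -45, a_5 = -126, a_6 = -378.
Write the denominator as Q(ψ) = 1 + q1*ψ + q2*ψ^2. Requiring Q*f - P = O(ψ^7) with deg P <= 4 kills the coefficients of ψ^5..ψ^6 in Q*f:
  ψ^5: a_5 + q1*a_4 + q2*a_3 = 0, i.e. -126 + (-45)*q1 + (-18)*q2 = 0.
  ψ^6: a_6 + q1*a_5 + q2*a_4 = 0, i.e. -378 + (-126)*q1 + (-45)*q2 = 0.
Solving this linear system: q1 = -14/3, q2 = 14/3.
The numerator is Q*f truncated at degree 4: P0 = a_0 = 46/9; P1 = a_1 + q1*a_0 = -887/27; P2 = a_2 + q1*a_1 + q2*a_0 = 1535/27; P3 = a_3 + q1*a_2 + q2*a_1 = -18; P4 = a_4 + q1*a_3 + q2*a_2 = -3.


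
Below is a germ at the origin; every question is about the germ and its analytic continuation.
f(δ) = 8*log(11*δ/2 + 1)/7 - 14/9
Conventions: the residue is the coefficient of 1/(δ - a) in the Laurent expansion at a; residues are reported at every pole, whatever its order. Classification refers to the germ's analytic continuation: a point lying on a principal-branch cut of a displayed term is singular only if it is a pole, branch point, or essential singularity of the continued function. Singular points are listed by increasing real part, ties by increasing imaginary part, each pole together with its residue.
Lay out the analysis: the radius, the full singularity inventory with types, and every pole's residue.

Radius of convergence at 0: 2/11.
At -2/11: a logarithmic branch point.

Branch term (8/7)*log(1 - δ/(-2/11)): its argument vanishes at δ = -2/11, a logarithmic branch point, modulus 2/11.
The radius of convergence is the smallest modulus among the singular points: 2/11.


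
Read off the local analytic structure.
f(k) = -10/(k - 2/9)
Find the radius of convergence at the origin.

Denominator factor (k - 2/9): pole of order 1 at 2/9, modulus 2/9.
The radius of convergence is the smallest modulus among the singular points: 2/9.

The radius of convergence is 2/9.


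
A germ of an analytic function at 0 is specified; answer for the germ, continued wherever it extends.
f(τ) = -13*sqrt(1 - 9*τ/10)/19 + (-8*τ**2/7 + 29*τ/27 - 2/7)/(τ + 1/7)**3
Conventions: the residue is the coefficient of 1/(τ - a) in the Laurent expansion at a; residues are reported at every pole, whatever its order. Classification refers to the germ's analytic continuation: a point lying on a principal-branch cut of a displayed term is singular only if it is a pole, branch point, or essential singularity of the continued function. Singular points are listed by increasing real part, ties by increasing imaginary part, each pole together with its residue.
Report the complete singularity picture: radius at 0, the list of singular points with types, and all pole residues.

Radius of convergence at 0: 1/7.
At -1/7: a pole of order 3; residue -8/7.
At 10/9: an algebraic (square-root) branch point.

Denominator factor (τ + 1/7)^3: pole of order 3 at -1/7, modulus 1/7.
Branch term (-13/19)*sqrt(1 - τ/(10/9)): its argument vanishes at τ = 10/9, a square-root branch point, modulus 10/9.
The radius of convergence is the smallest modulus among the singular points: 1/7.
The branch term is analytic at -1/7 and contributes nothing to the residue; only the rational part matters.
At the order-3 pole -1/7 set g(τ) = (τ - (-1/7))^3*(rational part) = -8*τ**2/7 + 29*τ/27 - 2/7.
Order-3 pole: residue = g''(a)/2; g''(-1/7) = -16/7, so the residue is -8/7.
List the singular points by increasing real part (a conjugate pair: the negative imaginary part first).


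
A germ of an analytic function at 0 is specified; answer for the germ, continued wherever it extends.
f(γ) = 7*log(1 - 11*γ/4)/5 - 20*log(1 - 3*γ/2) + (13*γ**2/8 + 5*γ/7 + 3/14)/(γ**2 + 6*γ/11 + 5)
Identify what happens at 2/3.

The term (-20)*log(1 - γ/(2/3)) has argument 1 - 2/3/(2/3) = 0 at 2/3: a logarithmic (infinitely-sheeted) branch point; the remaining terms are analytic or single-valued there.

The point is a logarithmic branch point.


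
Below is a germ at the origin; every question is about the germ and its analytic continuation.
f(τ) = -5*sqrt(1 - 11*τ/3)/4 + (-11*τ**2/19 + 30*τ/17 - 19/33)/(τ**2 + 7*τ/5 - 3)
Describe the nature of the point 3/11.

The term (-5/4)*sqrt(1 - τ/(3/11)) has argument 1 - 3/11/(3/11) = 0 at 3/11: a square-root (algebraic, two-sheeted) branch point; the remaining terms are analytic or single-valued there.

The point is an algebraic (square-root) branch point.


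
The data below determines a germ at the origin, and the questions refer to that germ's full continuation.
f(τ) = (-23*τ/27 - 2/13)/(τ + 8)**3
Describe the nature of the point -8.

The point is a pole of order 3.

The denominator factor τ + 8 vanishes at -8 and appears to the power 3; the numerator there equals 2338/351, nonzero, and no other factor vanishes.
Hence a pole whose order is the multiplicity, 3.


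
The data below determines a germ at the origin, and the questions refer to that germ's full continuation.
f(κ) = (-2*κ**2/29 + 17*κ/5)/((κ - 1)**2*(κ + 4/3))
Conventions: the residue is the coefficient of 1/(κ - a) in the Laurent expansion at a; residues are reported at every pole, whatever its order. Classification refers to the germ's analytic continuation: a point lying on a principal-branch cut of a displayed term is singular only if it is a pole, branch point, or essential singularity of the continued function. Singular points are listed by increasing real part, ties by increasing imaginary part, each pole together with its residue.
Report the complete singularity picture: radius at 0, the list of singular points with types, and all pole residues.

Denominator factor (κ + 4/3): pole of order 1 at -4/3, modulus 4/3.
Denominator factor (κ - 1)^2: pole of order 2 at 1, modulus 1.
The radius of convergence is the smallest modulus among the singular points: 1.
At the order-1 pole -4/3 set g(κ) = (κ - (-4/3))*f(κ) = (-2*κ**2/29 + 17*κ/5)/(κ - 1)**2.
Simple pole: residue = g(a) at a = -4/3, which is -124/145.
At the order-2 pole 1 set g(κ) = (κ - (1))^2*f(κ) = (-2*κ**2/29 + 17*κ/5)/(κ + 4/3).
Order-2 pole: residue = g'(a); g'(1) = 114/145, so the residue is 114/145.
List the singular points by increasing real part (a conjugate pair: the negative imaginary part first).

Radius of convergence at 0: 1.
At -4/3: a pole of order 1; residue -124/145.
At 1: a pole of order 2; residue 114/145.


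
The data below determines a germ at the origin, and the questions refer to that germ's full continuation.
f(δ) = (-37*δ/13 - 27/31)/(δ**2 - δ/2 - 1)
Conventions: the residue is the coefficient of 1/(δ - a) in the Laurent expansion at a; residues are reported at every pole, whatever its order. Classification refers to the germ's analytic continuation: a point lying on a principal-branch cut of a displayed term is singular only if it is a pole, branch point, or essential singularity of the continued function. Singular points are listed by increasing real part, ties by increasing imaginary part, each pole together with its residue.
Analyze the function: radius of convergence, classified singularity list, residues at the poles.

Denominator factor (δ**2 - δ/2 - 1): discriminant 17/4, real irrational roots 1/4 + (1/4)*sqrt(17) and 1/4 - (1/4)*sqrt(17); poles of order 1, moduli 1/4 + (1/4)*sqrt(17) and -1/4 + (1/4)*sqrt(17).
The radius of convergence is the smallest modulus among the singular points: -1/4 + (1/4)*sqrt(17).
The factor δ**2 - δ/2 - 1 splits as (δ - a)(δ - a') with a = 1/4 - (1/4)*sqrt(17), a' = 1/4 + (1/4)*sqrt(17). At the order-1 pole a set g(δ) = (δ - a)*f(δ) = [-37*δ/13 - 27/31] / (δ - a').
Simple pole: residue = g(a) at a = 1/4 - (1/4)*sqrt(17), which is -37/26 + (2551/13702)*sqrt(17).
The factor δ**2 - δ/2 - 1 splits as (δ - a)(δ - a') with a = 1/4 + (1/4)*sqrt(17), a' = 1/4 - (1/4)*sqrt(17). At the order-1 pole a set g(δ) = (δ - a)*f(δ) = [-37*δ/13 - 27/31] / (δ - a').
Simple pole: residue = g(a) at a = 1/4 + (1/4)*sqrt(17), which is -37/26 - (2551/13702)*sqrt(17).
List the singular points by increasing real part (a conjugate pair: the negative imaginary part first).

Radius of convergence at 0: -1/4 + (1/4)*sqrt(17).
At 1/4 - (1/4)*sqrt(17): a pole of order 1; residue -37/26 + (2551/13702)*sqrt(17).
At 1/4 + (1/4)*sqrt(17): a pole of order 1; residue -37/26 - (2551/13702)*sqrt(17).


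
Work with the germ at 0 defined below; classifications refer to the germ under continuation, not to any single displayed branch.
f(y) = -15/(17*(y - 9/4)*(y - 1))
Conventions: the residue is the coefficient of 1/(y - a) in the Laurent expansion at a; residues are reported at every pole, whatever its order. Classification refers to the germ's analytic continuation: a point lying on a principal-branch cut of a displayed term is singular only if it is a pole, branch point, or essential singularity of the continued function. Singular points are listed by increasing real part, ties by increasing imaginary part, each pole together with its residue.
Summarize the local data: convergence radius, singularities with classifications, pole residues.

Denominator factor (y - 9/4): pole of order 1 at 9/4, modulus 9/4.
Denominator factor (y - 1): pole of order 1 at 1, modulus 1.
The radius of convergence is the smallest modulus among the singular points: 1.
At the order-1 pole 1 set g(y) = (y - (1))*f(y) = -15/(17*(y - 9/4)).
Simple pole: residue = g(a) at a = 1, which is 12/17.
At the order-1 pole 9/4 set g(y) = (y - (9/4))*f(y) = -15/(17*(y - 1)).
Simple pole: residue = g(a) at a = 9/4, which is -12/17.
List the singular points by increasing real part (a conjugate pair: the negative imaginary part first).

Radius of convergence at 0: 1.
At 1: a pole of order 1; residue 12/17.
At 9/4: a pole of order 1; residue -12/17.


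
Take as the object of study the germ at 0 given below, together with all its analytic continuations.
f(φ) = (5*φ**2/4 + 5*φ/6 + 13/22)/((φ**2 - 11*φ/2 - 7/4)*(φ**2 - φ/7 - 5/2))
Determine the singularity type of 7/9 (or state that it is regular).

The point is a regular point.

Denominator factors: φ**2 - 11*φ/2 - 7/4 = -1757/324 at φ = 7/9; φ**2 - φ/7 - 5/2 = -325/162 at φ = 7/9 — none vanishes.
So the germ continues analytically to 7/9.


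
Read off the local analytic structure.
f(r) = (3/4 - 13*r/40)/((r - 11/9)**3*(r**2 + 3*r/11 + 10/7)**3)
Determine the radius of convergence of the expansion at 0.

Denominator factor (r - 11/9)^3: pole of order 3 at 11/9, modulus 11/9.
Denominator factor (r**2 + 3*r/11 + 10/7)^3: discriminant -4777/847, complex-conjugate roots (-3/22) + ((1/154)*sqrt(33439))*i and (-3/22) - ((1/154)*sqrt(33439))*i; poles of order 3, moduli (1/7)*sqrt(70) and (1/7)*sqrt(70).
The radius of convergence is the smallest modulus among the singular points: (1/7)*sqrt(70).

The radius of convergence is (1/7)*sqrt(70).


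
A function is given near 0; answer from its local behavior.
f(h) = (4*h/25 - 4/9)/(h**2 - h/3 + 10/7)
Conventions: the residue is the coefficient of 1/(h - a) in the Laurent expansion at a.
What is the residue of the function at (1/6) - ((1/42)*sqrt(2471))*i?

The residue is (2/25) - ((94/26475)*sqrt(2471))*i.

The factor h**2 - h/3 + 10/7 splits as (h - a)(h - a') with a = (1/6) - ((1/42)*sqrt(2471))*i, a' = (1/6) + ((1/42)*sqrt(2471))*i. At the order-1 pole a set g(h) = (h - a)*f(h) = [4*h/25 - 4/9] / (h - a').
Simple pole: residue = g(a) at a = (1/6) - ((1/42)*sqrt(2471))*i, which is (2/25) - ((94/26475)*sqrt(2471))*i.


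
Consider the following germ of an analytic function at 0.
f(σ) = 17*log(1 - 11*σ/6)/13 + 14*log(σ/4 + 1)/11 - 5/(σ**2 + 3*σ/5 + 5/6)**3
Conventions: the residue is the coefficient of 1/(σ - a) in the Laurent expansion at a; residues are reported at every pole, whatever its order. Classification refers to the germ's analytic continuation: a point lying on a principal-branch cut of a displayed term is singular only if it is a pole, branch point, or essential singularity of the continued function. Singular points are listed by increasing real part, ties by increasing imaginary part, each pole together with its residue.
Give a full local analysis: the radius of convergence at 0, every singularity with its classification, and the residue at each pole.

Denominator factor (σ**2 + 3*σ/5 + 5/6)^3: discriminant -223/75, complex-conjugate roots (-3/10) + ((1/30)*sqrt(669))*i and (-3/10) - ((1/30)*sqrt(669))*i; poles of order 3, moduli (1/6)*sqrt(30) and (1/6)*sqrt(30).
Branch term (17/13)*log(1 - σ/(6/11)): its argument vanishes at σ = 6/11, a logarithmic branch point, modulus 6/11.
Branch term (14/11)*log(1 - σ/(-4)): its argument vanishes at σ = -4, a logarithmic branch point, modulus 4.
The radius of convergence is the smallest modulus among the singular points: 6/11.
The branch terms are analytic at (-3/10) - ((1/30)*sqrt(669))*i and contribute nothing to the residue; only the rational part matters.
The factor σ**2 + 3*σ/5 + 5/6 splits as (σ - a)(σ - a') with a = (-3/10) - ((1/30)*sqrt(669))*i, a' = (-3/10) + ((1/30)*sqrt(669))*i. At the order-3 pole a set g(σ) = (σ - a)^3*(rational part) = [-5] / (σ - a')^3.
Order-3 pole: residue = g''(a)/2; g''((-3/10) - ((1/30)*sqrt(669))*i) = -((1687500/11089567)*sqrt(669))*i, so the residue is -((843750/11089567)*sqrt(669))*i.
The branch terms are analytic at (-3/10) + ((1/30)*sqrt(669))*i and contribute nothing to the residue; only the rational part matters.
The factor σ**2 + 3*σ/5 + 5/6 splits as (σ - a)(σ - a') with a = (-3/10) + ((1/30)*sqrt(669))*i, a' = (-3/10) - ((1/30)*sqrt(669))*i. At the order-3 pole a set g(σ) = (σ - a)^3*(rational part) = [-5] / (σ - a')^3.
Order-3 pole: residue = g''(a)/2; g''((-3/10) + ((1/30)*sqrt(669))*i) = ((1687500/11089567)*sqrt(669))*i, so the residue is ((843750/11089567)*sqrt(669))*i.
List the singular points by increasing real part (a conjugate pair: the negative imaginary part first).

Radius of convergence at 0: 6/11.
At -4: a logarithmic branch point.
At (-3/10) - ((1/30)*sqrt(669))*i: a pole of order 3; residue -((843750/11089567)*sqrt(669))*i.
At (-3/10) + ((1/30)*sqrt(669))*i: a pole of order 3; residue ((843750/11089567)*sqrt(669))*i.
At 6/11: a logarithmic branch point.


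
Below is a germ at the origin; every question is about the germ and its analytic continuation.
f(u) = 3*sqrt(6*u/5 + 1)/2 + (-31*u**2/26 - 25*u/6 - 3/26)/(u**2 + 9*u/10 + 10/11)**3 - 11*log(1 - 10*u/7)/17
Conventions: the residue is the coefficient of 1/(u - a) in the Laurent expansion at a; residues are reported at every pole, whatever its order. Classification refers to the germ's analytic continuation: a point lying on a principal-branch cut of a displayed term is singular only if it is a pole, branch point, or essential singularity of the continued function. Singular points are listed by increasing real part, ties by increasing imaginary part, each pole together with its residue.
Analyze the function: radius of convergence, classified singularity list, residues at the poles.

Radius of convergence at 0: 7/10.
At -5/6: an algebraic (square-root) branch point.
At (-9/20) - ((1/220)*sqrt(34199))*i: a pole of order 3; residue ((89831500/30051224029)*sqrt(34199))*i.
At (-9/20) + ((1/220)*sqrt(34199))*i: a pole of order 3; residue -((89831500/30051224029)*sqrt(34199))*i.
At 7/10: a logarithmic branch point.

Denominator factor (u**2 + 9*u/10 + 10/11)^3: discriminant -3109/1100, complex-conjugate roots (-9/20) + ((1/220)*sqrt(34199))*i and (-9/20) - ((1/220)*sqrt(34199))*i; poles of order 3, moduli (1/11)*sqrt(110) and (1/11)*sqrt(110).
Branch term (3/2)*sqrt(1 - u/(-5/6)): its argument vanishes at u = -5/6, a square-root branch point, modulus 5/6.
Branch term (-11/17)*log(1 - u/(7/10)): its argument vanishes at u = 7/10, a logarithmic branch point, modulus 7/10.
The radius of convergence is the smallest modulus among the singular points: 7/10.
The branch terms are analytic at (-9/20) - ((1/220)*sqrt(34199))*i and contribute nothing to the residue; only the rational part matters.
The factor u**2 + 9*u/10 + 10/11 splits as (u - a)(u - a') with a = (-9/20) - ((1/220)*sqrt(34199))*i, a' = (-9/20) + ((1/220)*sqrt(34199))*i. At the order-3 pole a set g(u) = (u - a)^3*(rational part) = [-31*u**2/26 - 25*u/6 - 3/26] / (u - a')^3.
Order-3 pole: residue = g''(a)/2; g''((-9/20) - ((1/220)*sqrt(34199))*i) = ((179663000/30051224029)*sqrt(34199))*i, so the residue is ((89831500/30051224029)*sqrt(34199))*i.
The branch terms are analytic at (-9/20) + ((1/220)*sqrt(34199))*i and contribute nothing to the residue; only the rational part matters.
The factor u**2 + 9*u/10 + 10/11 splits as (u - a)(u - a') with a = (-9/20) + ((1/220)*sqrt(34199))*i, a' = (-9/20) - ((1/220)*sqrt(34199))*i. At the order-3 pole a set g(u) = (u - a)^3*(rational part) = [-31*u**2/26 - 25*u/6 - 3/26] / (u - a')^3.
Order-3 pole: residue = g''(a)/2; g''((-9/20) + ((1/220)*sqrt(34199))*i) = -((179663000/30051224029)*sqrt(34199))*i, so the residue is -((89831500/30051224029)*sqrt(34199))*i.
List the singular points by increasing real part (a conjugate pair: the negative imaginary part first).


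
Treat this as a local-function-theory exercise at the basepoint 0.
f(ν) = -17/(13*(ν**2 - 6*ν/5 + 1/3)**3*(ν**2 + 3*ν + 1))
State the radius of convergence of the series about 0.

Denominator factor (ν**2 + 3*ν + 1): discriminant 5, real irrational roots -3/2 + (1/2)*sqrt(5) and -3/2 - (1/2)*sqrt(5); poles of order 1, moduli 3/2 - (1/2)*sqrt(5) and 3/2 + (1/2)*sqrt(5).
Denominator factor (ν**2 - 6*ν/5 + 1/3)^3: discriminant 8/75, real irrational roots 3/5 + (1/15)*sqrt(6) and 3/5 - (1/15)*sqrt(6); poles of order 3, moduli 3/5 + (1/15)*sqrt(6) and 3/5 - (1/15)*sqrt(6).
The radius of convergence is the smallest modulus among the singular points: 3/2 - (1/2)*sqrt(5).

The radius of convergence is 3/2 - (1/2)*sqrt(5).


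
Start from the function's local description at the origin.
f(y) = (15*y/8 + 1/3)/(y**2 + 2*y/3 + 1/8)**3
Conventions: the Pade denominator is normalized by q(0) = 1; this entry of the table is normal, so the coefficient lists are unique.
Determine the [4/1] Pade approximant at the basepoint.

Taylor coefficients needed (expand at 0): a_0 = 512/3, a_1 = -5312/3, a_2 = 87040/9, a_3 = -2488832/81, a_4 = 557056/81, a_5 = 165339136/243.
Write the denominator as Q(y) = 1 + q1*y. Requiring Q*f - P = O(y^6) with deg P <= 4 kills the coefficients of y^5..y^5 in Q*f:
  y^5: a_5 + q1*a_4 = 0, i.e. 165339136/243 + (557056/81)*q1 = 0.
Solving this linear system: q1 = -20183/204.
The numerator is Q*f truncated at degree 4: P0 = a_0 = 512/3; P1 = a_1 + q1*a_0 = -2854336/153; P2 = a_2 + q1*a_1 = 9427568/51; P3 = a_3 + q1*a_2 = -79991552/81; P4 = a_4 + q1*a_3 = 12586433920/4131.

The Pade approximant has numerator coefficients [512/3, -2854336/153, 9427568/51, -79991552/81, 12586433920/4131]; denominator coefficients [1, -20183/204].


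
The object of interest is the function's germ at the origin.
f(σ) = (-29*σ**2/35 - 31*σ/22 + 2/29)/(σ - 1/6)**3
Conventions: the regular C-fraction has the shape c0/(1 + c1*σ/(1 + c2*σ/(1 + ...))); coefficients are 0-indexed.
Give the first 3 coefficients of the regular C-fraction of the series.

The regular C-fraction coefficients are [-432/29, 107/44, -11498923/164780].

Taylor coefficients (expand at 0): a_0 = -432/29, a_1 = 11556/319, a_2 = 27241056/11165.
c0 = a_0 = -432/29. Peel one level at a time: if S = 1 + c*σ/S' with S'(0) = 1, then c is the σ-coefficient of S and S' = c*σ/(S - 1).
S_1 = c0/f = 1 + (107/44)*σ + (11498923/67760)*σ^2 + ...; c1 = 107/44.
S_2 = c1*σ/(S_1 - 1) = 1 + (-11498923/164780)*σ + ...; c2 = -11498923/164780.


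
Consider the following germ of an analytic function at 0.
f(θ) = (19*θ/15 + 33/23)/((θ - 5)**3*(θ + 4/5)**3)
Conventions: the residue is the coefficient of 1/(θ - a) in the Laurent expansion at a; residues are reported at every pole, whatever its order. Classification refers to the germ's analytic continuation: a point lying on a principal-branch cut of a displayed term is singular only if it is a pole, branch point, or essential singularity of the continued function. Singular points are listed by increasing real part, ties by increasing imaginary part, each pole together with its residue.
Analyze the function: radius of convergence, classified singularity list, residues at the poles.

Radius of convergence at 0: 4/5.
At -4/5: a pole of order 3; residue -1765875/471756427.
At 5: a pole of order 3; residue 1765875/471756427.

Denominator factor (θ + 4/5)^3: pole of order 3 at -4/5, modulus 4/5.
Denominator factor (θ - 5)^3: pole of order 3 at 5, modulus 5.
The radius of convergence is the smallest modulus among the singular points: 4/5.
At the order-3 pole -4/5 set g(θ) = (θ - (-4/5))^3*f(θ) = (19*θ/15 + 33/23)/(θ - 5)**3.
Order-3 pole: residue = g''(a)/2; g''(-4/5) = -3531750/471756427, so the residue is -1765875/471756427.
At the order-3 pole 5 set g(θ) = (θ - (5))^3*f(θ) = (19*θ/15 + 33/23)/(θ + 4/5)**3.
Order-3 pole: residue = g''(a)/2; g''(5) = 3531750/471756427, so the residue is 1765875/471756427.
List the singular points by increasing real part (a conjugate pair: the negative imaginary part first).


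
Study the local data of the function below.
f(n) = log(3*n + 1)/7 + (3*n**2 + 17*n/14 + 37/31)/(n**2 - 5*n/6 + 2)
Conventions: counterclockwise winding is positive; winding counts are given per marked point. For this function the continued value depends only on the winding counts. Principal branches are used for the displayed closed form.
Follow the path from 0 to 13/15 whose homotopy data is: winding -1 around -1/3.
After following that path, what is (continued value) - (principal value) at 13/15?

Continued minus principal equals -(2/7)*pi*i.

The rational part is single-valued and drops out of the difference; each branch term changes only by its own monodromy.
(1/7)*log(1 - n/(-1/3)): each positive loop around -1/3 adds 2*pi*i to the log, so winding -1 contributes (1/7)*(-1)*2*pi*i = -(2/7)*pi*i.
Summing the contributions at n = 13/15 gives -(2/7)*pi*i.


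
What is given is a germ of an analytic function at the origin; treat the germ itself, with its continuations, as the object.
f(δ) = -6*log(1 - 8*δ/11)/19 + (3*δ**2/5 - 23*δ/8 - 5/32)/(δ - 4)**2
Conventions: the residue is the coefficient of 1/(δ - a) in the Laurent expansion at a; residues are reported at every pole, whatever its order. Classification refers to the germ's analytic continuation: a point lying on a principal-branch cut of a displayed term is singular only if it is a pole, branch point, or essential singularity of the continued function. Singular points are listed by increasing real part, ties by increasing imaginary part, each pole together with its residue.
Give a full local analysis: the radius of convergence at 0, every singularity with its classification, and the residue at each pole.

Radius of convergence at 0: 11/8.
At 11/8: a logarithmic branch point.
At 4: a pole of order 2; residue 77/40.

Denominator factor (δ - 4)^2: pole of order 2 at 4, modulus 4.
Branch term (-6/19)*log(1 - δ/(11/8)): its argument vanishes at δ = 11/8, a logarithmic branch point, modulus 11/8.
The radius of convergence is the smallest modulus among the singular points: 11/8.
The branch term is analytic at 4 and contributes nothing to the residue; only the rational part matters.
At the order-2 pole 4 set g(δ) = (δ - (4))^2*(rational part) = 3*δ**2/5 - 23*δ/8 - 5/32.
Order-2 pole: residue = g'(a); g'(4) = 77/40, so the residue is 77/40.
List the singular points by increasing real part (a conjugate pair: the negative imaginary part first).


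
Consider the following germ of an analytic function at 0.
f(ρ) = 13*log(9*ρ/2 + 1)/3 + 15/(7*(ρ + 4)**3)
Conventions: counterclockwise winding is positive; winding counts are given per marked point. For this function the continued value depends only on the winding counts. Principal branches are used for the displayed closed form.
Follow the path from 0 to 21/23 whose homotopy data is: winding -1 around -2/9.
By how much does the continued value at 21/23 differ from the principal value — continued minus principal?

The rational part is single-valued and drops out of the difference; each branch term changes only by its own monodromy.
(13/3)*log(1 - ρ/(-2/9)): each positive loop around -2/9 adds 2*pi*i to the log, so winding -1 contributes (13/3)*(-1)*2*pi*i = -(26/3)*pi*i.
Summing the contributions at ρ = 21/23 gives -(26/3)*pi*i.

Continued minus principal equals -(26/3)*pi*i.


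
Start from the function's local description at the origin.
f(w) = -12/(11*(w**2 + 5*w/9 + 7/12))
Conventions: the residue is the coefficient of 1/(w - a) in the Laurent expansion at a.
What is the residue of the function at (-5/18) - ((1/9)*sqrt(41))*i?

The residue is -((54/451)*sqrt(41))*i.

The factor w**2 + 5*w/9 + 7/12 splits as (w - a)(w - a') with a = (-5/18) - ((1/9)*sqrt(41))*i, a' = (-5/18) + ((1/9)*sqrt(41))*i. At the order-1 pole a set g(w) = (w - a)*f(w) = [-12/11] / (w - a').
Simple pole: residue = g(a) at a = (-5/18) - ((1/9)*sqrt(41))*i, which is -((54/451)*sqrt(41))*i.


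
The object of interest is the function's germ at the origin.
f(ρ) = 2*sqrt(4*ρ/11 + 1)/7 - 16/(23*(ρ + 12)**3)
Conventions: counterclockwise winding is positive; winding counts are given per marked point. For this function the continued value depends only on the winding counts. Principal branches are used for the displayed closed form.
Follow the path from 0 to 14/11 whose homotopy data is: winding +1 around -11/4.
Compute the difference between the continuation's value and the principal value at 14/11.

Continued minus principal equals -(4/77)*sqrt(177).

The rational part is single-valued and drops out of the difference; each branch term changes only by its own monodromy.
(2/7)*sqrt(1 - ρ/(-11/4)): winding +1 is odd, the square root flips sign, contributing -2*(2/7)*sqrt(1 - (14/11)/(-11/4)) = -2*(2/7)*sqrt(177/121) = -(4/77)*sqrt(177).
Summing the contributions at ρ = 14/11 gives -(4/77)*sqrt(177).


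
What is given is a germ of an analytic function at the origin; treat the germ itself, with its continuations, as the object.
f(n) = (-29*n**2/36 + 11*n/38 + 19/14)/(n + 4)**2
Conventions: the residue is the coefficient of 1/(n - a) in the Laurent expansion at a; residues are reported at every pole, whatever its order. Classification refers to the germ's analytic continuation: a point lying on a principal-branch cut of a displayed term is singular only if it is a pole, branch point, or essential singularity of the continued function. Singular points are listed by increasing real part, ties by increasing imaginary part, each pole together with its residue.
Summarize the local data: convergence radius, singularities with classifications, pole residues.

Denominator factor (n + 4)^2: pole of order 2 at -4, modulus 4.
The radius of convergence is the smallest modulus among the singular points: 4.
At the order-2 pole -4 set g(n) = (n - (-4))^2*f(n) = -29*n**2/36 + 11*n/38 + 19/14.
Order-2 pole: residue = g'(a); g'(-4) = 2303/342, so the residue is 2303/342.

Radius of convergence at 0: 4.
At -4: a pole of order 2; residue 2303/342.


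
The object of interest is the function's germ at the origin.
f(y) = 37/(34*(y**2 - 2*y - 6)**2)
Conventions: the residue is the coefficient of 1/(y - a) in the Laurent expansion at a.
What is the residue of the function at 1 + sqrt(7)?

The residue is -(37/6664)*sqrt(7).

The factor y**2 - 2*y - 6 splits as (y - a)(y - a') with a = 1 + sqrt(7), a' = 1 - sqrt(7). At the order-2 pole a set g(y) = (y - a)^2*f(y) = [37/34] / (y - a')^2.
Order-2 pole: residue = g'(a); g'(1 + sqrt(7)) = -(37/6664)*sqrt(7), so the residue is -(37/6664)*sqrt(7).


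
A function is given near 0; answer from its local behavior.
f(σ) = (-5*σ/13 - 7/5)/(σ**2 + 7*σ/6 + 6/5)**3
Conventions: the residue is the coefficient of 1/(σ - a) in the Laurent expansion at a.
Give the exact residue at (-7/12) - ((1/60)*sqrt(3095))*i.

The factor σ**2 + 7*σ/6 + 6/5 splits as (σ - a)(σ - a') with a = (-7/12) - ((1/60)*sqrt(3095))*i, a' = (-7/12) + ((1/60)*sqrt(3095))*i. At the order-3 pole a set g(σ) = (σ - a)^3*f(σ) = [-5*σ/13 - 7/5] / (σ - a')^3.
Order-3 pole: residue = g''(a)/2; g''((-7/12) - ((1/60)*sqrt(3095))*i) = -((35652960/3083296567)*sqrt(3095))*i, so the residue is -((17826480/3083296567)*sqrt(3095))*i.

The residue is -((17826480/3083296567)*sqrt(3095))*i.


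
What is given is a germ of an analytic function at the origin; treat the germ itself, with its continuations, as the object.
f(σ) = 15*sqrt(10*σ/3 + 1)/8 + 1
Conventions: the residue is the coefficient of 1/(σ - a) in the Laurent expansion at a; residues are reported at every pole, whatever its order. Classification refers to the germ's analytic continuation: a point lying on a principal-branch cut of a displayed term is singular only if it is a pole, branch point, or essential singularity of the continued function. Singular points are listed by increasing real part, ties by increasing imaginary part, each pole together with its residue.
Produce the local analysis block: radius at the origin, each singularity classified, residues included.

Branch term (15/8)*sqrt(1 - σ/(-3/10)): its argument vanishes at σ = -3/10, a square-root branch point, modulus 3/10.
The radius of convergence is the smallest modulus among the singular points: 3/10.

Radius of convergence at 0: 3/10.
At -3/10: an algebraic (square-root) branch point.


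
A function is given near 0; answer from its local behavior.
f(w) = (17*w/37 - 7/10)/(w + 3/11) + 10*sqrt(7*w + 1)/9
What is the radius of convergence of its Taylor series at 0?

The radius of convergence is 1/7.

Denominator factor (w + 3/11): pole of order 1 at -3/11, modulus 3/11.
Branch term (10/9)*sqrt(1 - w/(-1/7)): its argument vanishes at w = -1/7, a square-root branch point, modulus 1/7.
The radius of convergence is the smallest modulus among the singular points: 1/7.


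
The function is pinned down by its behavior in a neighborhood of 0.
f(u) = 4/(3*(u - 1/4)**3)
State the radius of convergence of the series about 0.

Denominator factor (u - 1/4)^3: pole of order 3 at 1/4, modulus 1/4.
The radius of convergence is the smallest modulus among the singular points: 1/4.

The radius of convergence is 1/4.


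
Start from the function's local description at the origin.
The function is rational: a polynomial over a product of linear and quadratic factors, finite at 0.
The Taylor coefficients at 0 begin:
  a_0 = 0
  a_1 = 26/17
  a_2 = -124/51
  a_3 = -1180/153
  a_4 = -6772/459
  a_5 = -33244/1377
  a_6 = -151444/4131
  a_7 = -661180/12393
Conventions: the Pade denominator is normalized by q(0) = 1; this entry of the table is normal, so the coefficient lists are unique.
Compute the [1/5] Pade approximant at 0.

The Pade approximant has numerator coefficients [0, 26/17]; denominator coefficients [1, 62/39, 3838/507, 65246/2197, 3327546/28561, 169704846/371293].

Taylor coefficients needed (read off): a_0 = 0, a_1 = 26/17, a_2 = -124/51, a_3 = -1180/153, a_4 = -6772/459, a_5 = -33244/1377, a_6 = -151444/4131.
Write the denominator as Q(d) = 1 + q1*d + q2*d^2 + q3*d^3 + q4*d^4 + q5*d^5. Requiring Q*f - P = O(d^7) with deg P <= 1 kills the coefficients of d^2..d^6 in Q*f:
  d^2: a_2 + q1*a_1 + q2*a_0 = 0, i.e. -124/51 + (26/17)*q1 + (0)*q2 = 0.
  d^3: a_3 + q1*a_2 + q2*a_1 + q3*a_0 = 0, i.e. -1180/153 + (-124/51)*q1 + (26/17)*q2 + (0)*q3 = 0.
  d^4: a_4 + q1*a_3 + q2*a_2 + q3*a_1 + q4*a_0 = 0, i.e. -6772/459 + (-1180/153)*q1 + (-124/51)*q2 + (26/17)*q3 + (0)*q4 = 0.
  d^5: a_5 + q1*a_4 + q2*a_3 + q3*a_2 + q4*a_1 + q5*a_0 = 0, i.e. -33244/1377 + (-6772/459)*q1 + (-1180/153)*q2 + (-124/51)*q3 + (26/17)*q4 + (0)*q5 = 0.
  d^6: a_6 + q1*a_5 + q2*a_4 + q3*a_3 + q4*a_2 + q5*a_1 = 0, i.e. -151444/4131 + (-33244/1377)*q1 + (-6772/459)*q2 + (-1180/153)*q3 + (-124/51)*q4 + (26/17)*q5 = 0.
Solving this linear system: q1 = 62/39, q2 = 3838/507, q3 = 65246/2197, q4 = 3327546/28561, q5 = 169704846/371293.
The numerator is Q*f truncated at degree 1: P0 = a_0 = 0; P1 = a_1 + q1*a_0 = 26/17.


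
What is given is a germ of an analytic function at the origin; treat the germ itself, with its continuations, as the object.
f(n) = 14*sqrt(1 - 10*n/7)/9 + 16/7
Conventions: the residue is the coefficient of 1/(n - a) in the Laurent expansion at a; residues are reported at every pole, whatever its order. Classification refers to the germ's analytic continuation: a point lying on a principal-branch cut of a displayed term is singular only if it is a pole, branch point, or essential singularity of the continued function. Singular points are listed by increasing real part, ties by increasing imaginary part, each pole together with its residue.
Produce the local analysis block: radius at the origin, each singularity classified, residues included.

Branch term (14/9)*sqrt(1 - n/(7/10)): its argument vanishes at n = 7/10, a square-root branch point, modulus 7/10.
The radius of convergence is the smallest modulus among the singular points: 7/10.

Radius of convergence at 0: 7/10.
At 7/10: an algebraic (square-root) branch point.
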